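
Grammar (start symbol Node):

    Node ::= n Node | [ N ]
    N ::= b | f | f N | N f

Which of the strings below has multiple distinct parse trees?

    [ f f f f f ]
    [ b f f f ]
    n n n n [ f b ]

[ f f f f f ]

[ f f f f f ]: 16 trees
[ b f f f ]: 1 tree
n n n n [ f b ]: 1 tree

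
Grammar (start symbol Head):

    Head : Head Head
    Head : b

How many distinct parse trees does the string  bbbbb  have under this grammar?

Parse trees for bbbbb (showing first 6 of 14):
  [Head [Head b] [Head [Head b] [Head [Head b] [Head [Head b] [Head b]]]]]
  [Head [Head b] [Head [Head b] [Head [Head [Head b] [Head b]] [Head b]]]]
  [Head [Head b] [Head [Head [Head b] [Head b]] [Head [Head b] [Head b]]]]
  [Head [Head b] [Head [Head [Head b] [Head [Head b] [Head b]]] [Head b]]]
  [Head [Head b] [Head [Head [Head [Head b] [Head b]] [Head b]] [Head b]]]
  [Head [Head [Head b] [Head b]] [Head [Head b] [Head [Head b] [Head b]]]]

14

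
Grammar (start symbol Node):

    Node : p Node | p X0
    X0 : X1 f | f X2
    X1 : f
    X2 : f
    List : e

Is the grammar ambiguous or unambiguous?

Ambiguous

Witness: p f f

Derivation 1: Node ⇒ p X0 ⇒ p X1 f ⇒ p f f
Derivation 2: Node ⇒ p X0 ⇒ p f X2 ⇒ p f f

Two distinct leftmost derivations for the same string.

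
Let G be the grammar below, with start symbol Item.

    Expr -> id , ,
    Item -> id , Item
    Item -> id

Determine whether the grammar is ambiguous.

Only Item is reachable from Item; ignoring the rest: Right-recursive list with a separator: after each atom, whether the separator follows determines the rule. One parse per string.

Unambiguous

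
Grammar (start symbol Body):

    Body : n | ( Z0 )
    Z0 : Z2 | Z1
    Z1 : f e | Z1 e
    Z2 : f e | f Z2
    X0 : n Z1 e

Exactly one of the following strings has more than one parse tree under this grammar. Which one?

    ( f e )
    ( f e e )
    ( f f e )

( f e ): 2 trees
( f e e ): 1 tree
( f f e ): 1 tree

( f e )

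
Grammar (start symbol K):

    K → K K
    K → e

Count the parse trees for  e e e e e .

Parse trees for e e e e e (showing first 6 of 14):
  [K [K e] [K [K e] [K [K e] [K [K e] [K e]]]]]
  [K [K e] [K [K e] [K [K [K e] [K e]] [K e]]]]
  [K [K e] [K [K [K e] [K e]] [K [K e] [K e]]]]
  [K [K e] [K [K [K e] [K [K e] [K e]]] [K e]]]
  [K [K e] [K [K [K [K e] [K e]] [K e]] [K e]]]
  [K [K [K e] [K e]] [K [K e] [K [K e] [K e]]]]

14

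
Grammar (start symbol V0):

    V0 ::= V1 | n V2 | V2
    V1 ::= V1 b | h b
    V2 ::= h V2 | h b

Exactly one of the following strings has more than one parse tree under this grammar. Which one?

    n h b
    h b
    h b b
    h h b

h b

n h b: 1 tree
h b: 2 trees
h b b: 1 tree
h h b: 1 tree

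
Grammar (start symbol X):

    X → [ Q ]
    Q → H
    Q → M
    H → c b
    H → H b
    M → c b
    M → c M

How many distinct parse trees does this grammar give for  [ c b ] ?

Parse trees for [ c b ]:
  [X [ [Q [H c b]] ]]
  [X [ [Q [M c b]] ]]

2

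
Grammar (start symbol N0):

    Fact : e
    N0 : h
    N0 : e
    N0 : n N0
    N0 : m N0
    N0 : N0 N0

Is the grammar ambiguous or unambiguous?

Witness: e e e

Derivation 1: N0 ⇒ N0 N0 ⇒ e N0 ⇒ e N0 N0 ⇒ e e N0 ⇒ e e e
Derivation 2: N0 ⇒ N0 N0 ⇒ N0 N0 N0 ⇒ e N0 N0 ⇒ e e N0 ⇒ e e e

Two distinct leftmost derivations for the same string.

Ambiguous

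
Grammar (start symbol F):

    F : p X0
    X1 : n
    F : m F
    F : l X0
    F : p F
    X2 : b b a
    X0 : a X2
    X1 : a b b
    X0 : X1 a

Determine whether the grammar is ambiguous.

Witness: l a b b a

Derivation 1: F ⇒ l X0 ⇒ l a X2 ⇒ l a b b a
Derivation 2: F ⇒ l X0 ⇒ l X1 a ⇒ l a b b a

Two distinct leftmost derivations for the same string.

Ambiguous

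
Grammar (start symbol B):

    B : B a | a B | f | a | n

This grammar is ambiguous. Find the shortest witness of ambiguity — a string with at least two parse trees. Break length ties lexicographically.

length 1: no string has ≥2 trees
length 2: a a has 2 parse trees

Two derivations of a a:
  B ⇒ B a ⇒ a a
  B ⇒ a B ⇒ a a

a a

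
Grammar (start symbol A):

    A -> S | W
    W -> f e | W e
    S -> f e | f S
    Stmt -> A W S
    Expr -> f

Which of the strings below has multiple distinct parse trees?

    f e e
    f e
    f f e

f e

f e e: 1 tree
f e: 2 trees
f f e: 1 tree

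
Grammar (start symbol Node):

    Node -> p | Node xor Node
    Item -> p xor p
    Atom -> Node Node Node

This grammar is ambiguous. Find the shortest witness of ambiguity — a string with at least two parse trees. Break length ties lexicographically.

p xor p xor p

length 1: no string has ≥2 trees
length 3: no string has ≥2 trees
length 5: p xor p xor p has 2 parse trees

Two derivations of p xor p xor p:
  Node ⇒ Node xor Node ⇒ p xor Node ⇒ p xor Node xor Node ⇒ p xor p xor Node ⇒ p xor p xor p
  Node ⇒ Node xor Node ⇒ Node xor Node xor Node ⇒ p xor Node xor Node ⇒ p xor p xor Node ⇒ p xor p xor p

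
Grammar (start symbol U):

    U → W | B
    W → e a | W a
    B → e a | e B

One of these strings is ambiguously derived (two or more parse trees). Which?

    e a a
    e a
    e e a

e a a: 1 tree
e a: 2 trees
e e a: 1 tree

e a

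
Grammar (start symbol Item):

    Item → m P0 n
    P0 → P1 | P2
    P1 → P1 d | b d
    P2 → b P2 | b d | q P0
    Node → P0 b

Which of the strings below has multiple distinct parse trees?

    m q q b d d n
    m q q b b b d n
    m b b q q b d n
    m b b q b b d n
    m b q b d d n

m q q b d d n: 1 tree
m q q b b b d n: 1 tree
m b b q q b d n: 2 trees
m b b q b b d n: 1 tree
m b q b d d n: 1 tree

m b b q q b d n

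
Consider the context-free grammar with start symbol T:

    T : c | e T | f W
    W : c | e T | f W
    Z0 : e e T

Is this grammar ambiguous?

(Z0 is unreachable from T, so its rules don't affect L(T).) The reachable rules are right-linear with at most one rule per (nonterminal, next-terminal) pair. Each input token forces the next rule, so parsing is deterministic.

Unambiguous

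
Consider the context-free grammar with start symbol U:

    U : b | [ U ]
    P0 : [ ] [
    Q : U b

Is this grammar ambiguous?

Only U is reachable from U; ignoring the rest: L(U) is { openⁿ atom closeⁿ : n ≥ 0 }. The bracket depth fixes n, and the derivation is forced at every step.

Unambiguous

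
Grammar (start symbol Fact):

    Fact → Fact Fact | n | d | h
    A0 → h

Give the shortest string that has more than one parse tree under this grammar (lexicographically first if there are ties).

length 1: no string has ≥2 trees
length 2: no string has ≥2 trees
length 3: d d d has 2 parse trees

Two derivations of d d d:
  Fact ⇒ Fact Fact ⇒ Fact Fact Fact ⇒ d Fact Fact ⇒ d d Fact ⇒ d d d
  Fact ⇒ Fact Fact ⇒ d Fact ⇒ d Fact Fact ⇒ d d Fact ⇒ d d d

d d d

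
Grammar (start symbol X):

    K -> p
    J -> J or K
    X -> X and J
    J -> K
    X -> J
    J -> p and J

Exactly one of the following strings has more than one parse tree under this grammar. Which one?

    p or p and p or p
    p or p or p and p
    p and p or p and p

p and p or p and p

p or p and p or p: 1 tree
p or p or p and p: 1 tree
p and p or p and p: 3 trees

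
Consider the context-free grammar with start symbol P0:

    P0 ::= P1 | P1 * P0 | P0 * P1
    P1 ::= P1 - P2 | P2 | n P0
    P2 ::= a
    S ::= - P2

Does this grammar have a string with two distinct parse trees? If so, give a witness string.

Ambiguous

Witness: a * a

Derivation 1: P0 ⇒ P1 * P0 ⇒ P2 * P0 ⇒ a * P0 ⇒ a * P1 ⇒ a * P2 ⇒ a * a
Derivation 2: P0 ⇒ P0 * P1 ⇒ P1 * P1 ⇒ P2 * P1 ⇒ a * P1 ⇒ a * P2 ⇒ a * a

Two distinct leftmost derivations for the same string.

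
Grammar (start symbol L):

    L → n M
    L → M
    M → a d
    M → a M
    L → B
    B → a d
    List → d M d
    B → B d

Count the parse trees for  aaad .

1

Parse trees for aaad:
  [L [M a [M a [M a d]]]]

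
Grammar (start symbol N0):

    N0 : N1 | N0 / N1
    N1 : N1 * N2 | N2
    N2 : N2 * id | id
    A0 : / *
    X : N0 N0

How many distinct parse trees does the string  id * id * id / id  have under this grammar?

4

Parse trees for id * id * id / id:
  [N0 [N0 [N1 [N1 [N2 id]] * [N2 [N2 id] * id]]] / [N1 [N2 id]]]
  [N0 [N0 [N1 [N1 [N1 [N2 id]] * [N2 id]] * [N2 id]]] / [N1 [N2 id]]]
  [N0 [N0 [N1 [N1 [N2 [N2 id] * id]] * [N2 id]]] / [N1 [N2 id]]]
  [N0 [N0 [N1 [N2 [N2 [N2 id] * id] * id]]] / [N1 [N2 id]]]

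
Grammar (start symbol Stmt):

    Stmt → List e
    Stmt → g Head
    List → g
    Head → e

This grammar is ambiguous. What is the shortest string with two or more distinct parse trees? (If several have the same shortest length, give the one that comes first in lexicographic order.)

length 2: g e has 2 parse trees

Two derivations of g e:
  Stmt ⇒ List e ⇒ g e
  Stmt ⇒ g Head ⇒ g e

g e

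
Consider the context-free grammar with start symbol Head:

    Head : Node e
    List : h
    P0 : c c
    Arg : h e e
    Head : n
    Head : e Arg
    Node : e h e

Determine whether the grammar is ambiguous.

Ambiguous

Witness: e h e e

Derivation 1: Head ⇒ Node e ⇒ e h e e
Derivation 2: Head ⇒ e Arg ⇒ e h e e

Two distinct leftmost derivations for the same string.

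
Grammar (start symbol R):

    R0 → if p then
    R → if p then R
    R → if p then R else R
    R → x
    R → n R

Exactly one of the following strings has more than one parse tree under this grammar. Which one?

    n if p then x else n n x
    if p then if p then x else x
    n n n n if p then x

if p then if p then x else x

n if p then x else n n x: 1 tree
if p then if p then x else x: 2 trees
n n n n if p then x: 1 tree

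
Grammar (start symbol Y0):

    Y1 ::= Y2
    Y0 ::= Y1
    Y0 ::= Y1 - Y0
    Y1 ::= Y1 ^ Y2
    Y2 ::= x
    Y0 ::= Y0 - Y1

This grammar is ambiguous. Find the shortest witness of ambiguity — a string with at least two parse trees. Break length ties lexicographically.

x - x

length 1: no string has ≥2 trees
length 3: x - x has 2 parse trees

Two derivations of x - x:
  Y0 ⇒ Y1 - Y0 ⇒ Y2 - Y0 ⇒ x - Y0 ⇒ x - Y1 ⇒ x - Y2 ⇒ x - x
  Y0 ⇒ Y0 - Y1 ⇒ Y1 - Y1 ⇒ Y2 - Y1 ⇒ x - Y1 ⇒ x - Y2 ⇒ x - x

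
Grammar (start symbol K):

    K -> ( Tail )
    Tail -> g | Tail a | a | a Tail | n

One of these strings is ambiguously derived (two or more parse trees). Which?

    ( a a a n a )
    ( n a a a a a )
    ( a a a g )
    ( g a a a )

( a a a n a ): 4 trees
( n a a a a a ): 1 tree
( a a a g ): 1 tree
( g a a a ): 1 tree

( a a a n a )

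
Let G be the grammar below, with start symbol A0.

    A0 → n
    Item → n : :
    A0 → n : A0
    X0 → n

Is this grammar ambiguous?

Unambiguous

(Item, X0 are unreachable from A0, so their rules don't affect L(A0).) Right-recursive list with a separator: after each atom, whether the separator follows determines the rule. One parse per string.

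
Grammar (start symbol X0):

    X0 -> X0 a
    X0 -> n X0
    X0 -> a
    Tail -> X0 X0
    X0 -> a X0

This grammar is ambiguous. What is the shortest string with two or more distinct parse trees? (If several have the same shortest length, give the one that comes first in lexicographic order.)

length 1: no string has ≥2 trees
length 2: a a has 2 parse trees

Two derivations of a a:
  X0 ⇒ X0 a ⇒ a a
  X0 ⇒ a X0 ⇒ a a

a a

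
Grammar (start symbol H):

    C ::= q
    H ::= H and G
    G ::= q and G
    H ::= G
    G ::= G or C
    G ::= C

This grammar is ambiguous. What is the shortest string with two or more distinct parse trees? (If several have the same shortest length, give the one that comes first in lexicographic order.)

length 1: no string has ≥2 trees
length 3: q and q has 2 parse trees

Two derivations of q and q:
  H ⇒ H and G ⇒ G and G ⇒ C and G ⇒ q and G ⇒ q and C ⇒ q and q
  H ⇒ G ⇒ q and G ⇒ q and C ⇒ q and q

q and q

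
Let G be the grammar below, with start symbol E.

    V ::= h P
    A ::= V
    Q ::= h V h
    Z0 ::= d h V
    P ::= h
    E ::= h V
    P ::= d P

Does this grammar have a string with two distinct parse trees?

Unambiguous

(A, Z0, Q are unreachable from E, so their rules don't affect L(E).) Each reachable nonterminal has at most one production per leading terminal, and all productions are right-linear; the derivation is determined token-by-token.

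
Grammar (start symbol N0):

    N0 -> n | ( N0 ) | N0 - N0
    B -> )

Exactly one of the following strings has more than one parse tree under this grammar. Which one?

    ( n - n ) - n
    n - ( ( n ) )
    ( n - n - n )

( n - n ) - n: 1 tree
n - ( ( n ) ): 1 tree
( n - n - n ): 2 trees

( n - n - n )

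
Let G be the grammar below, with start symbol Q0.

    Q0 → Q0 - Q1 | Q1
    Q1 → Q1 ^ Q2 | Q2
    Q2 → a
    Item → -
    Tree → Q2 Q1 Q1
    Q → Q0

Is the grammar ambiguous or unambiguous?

Only Q0, Q1, Q2 are reachable from Q0; ignoring the rest: This is a standard precedence ladder (Q0 over Q1 over Q2), with each level left-recursive on its own operator ('-' at Q0, '^' at Q1). That structure is LR(1), hence unambiguous.

Unambiguous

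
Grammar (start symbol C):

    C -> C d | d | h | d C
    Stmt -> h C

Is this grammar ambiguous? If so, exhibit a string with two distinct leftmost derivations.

Ambiguous

Witness: d d

Derivation 1: C ⇒ C d ⇒ d d
Derivation 2: C ⇒ d C ⇒ d d

Two distinct leftmost derivations for the same string.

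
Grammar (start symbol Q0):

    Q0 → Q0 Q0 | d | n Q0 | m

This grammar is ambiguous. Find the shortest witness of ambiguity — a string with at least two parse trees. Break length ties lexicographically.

d d d

length 1: no string has ≥2 trees
length 2: no string has ≥2 trees
length 3: d d d has 2 parse trees

Two derivations of d d d:
  Q0 ⇒ Q0 Q0 ⇒ Q0 Q0 Q0 ⇒ d Q0 Q0 ⇒ d d Q0 ⇒ d d d
  Q0 ⇒ Q0 Q0 ⇒ d Q0 ⇒ d Q0 Q0 ⇒ d d Q0 ⇒ d d d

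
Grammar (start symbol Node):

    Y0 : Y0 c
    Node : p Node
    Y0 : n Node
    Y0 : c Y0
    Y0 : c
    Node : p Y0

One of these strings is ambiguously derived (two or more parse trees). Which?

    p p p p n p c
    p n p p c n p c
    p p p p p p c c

p p p p p p c c

p p p p n p c: 1 tree
p n p p c n p c: 1 tree
p p p p p p c c: 2 trees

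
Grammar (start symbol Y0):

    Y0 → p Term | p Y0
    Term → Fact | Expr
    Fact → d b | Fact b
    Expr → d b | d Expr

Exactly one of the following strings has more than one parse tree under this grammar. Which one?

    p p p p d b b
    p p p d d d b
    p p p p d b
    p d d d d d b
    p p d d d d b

p p p p d b

p p p p d b b: 1 tree
p p p d d d b: 1 tree
p p p p d b: 2 trees
p d d d d d b: 1 tree
p p d d d d b: 1 tree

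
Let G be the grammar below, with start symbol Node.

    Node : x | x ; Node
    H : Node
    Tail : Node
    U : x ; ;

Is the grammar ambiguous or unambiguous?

(H, Tail, U are unreachable from Node, so their rules don't affect L(Node).) The reachable grammar is A → atom sep A | atom. Each atom is followed by either the separator (recurse) or end-of-string (stop) — no choice point.

Unambiguous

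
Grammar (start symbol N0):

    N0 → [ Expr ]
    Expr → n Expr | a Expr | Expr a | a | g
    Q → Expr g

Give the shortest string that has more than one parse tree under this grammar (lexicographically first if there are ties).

length 3: no string has ≥2 trees
length 4: [ a a ] has 2 parse trees

Two derivations of [ a a ]:
  N0 ⇒ [ Expr ] ⇒ [ a Expr ] ⇒ [ a a ]
  N0 ⇒ [ Expr ] ⇒ [ Expr a ] ⇒ [ a a ]

[ a a ]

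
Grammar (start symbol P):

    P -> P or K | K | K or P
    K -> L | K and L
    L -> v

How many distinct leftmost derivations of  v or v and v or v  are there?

Parse trees for v or v and v or v:
  [P [P [P [K [L v]]] or [K [K [L v]] and [L v]]] or [K [L v]]]
  [P [P [K [L v]] or [P [K [K [L v]] and [L v]]]] or [K [L v]]]
  [P [K [L v]] or [P [P [K [K [L v]] and [L v]]] or [K [L v]]]]
  [P [K [L v]] or [P [K [K [L v]] and [L v]] or [P [K [L v]]]]]

4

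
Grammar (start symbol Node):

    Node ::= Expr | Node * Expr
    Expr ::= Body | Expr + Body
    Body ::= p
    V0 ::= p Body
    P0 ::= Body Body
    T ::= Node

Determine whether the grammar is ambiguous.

Unambiguous

(V0, P0, T are unreachable from Node, so their rules don't affect L(Node).) This is a standard precedence ladder (Node over Expr over Body), with each level left-recursive on its own operator ('*' at Node, '+' at Expr). That structure is LR(1), hence unambiguous.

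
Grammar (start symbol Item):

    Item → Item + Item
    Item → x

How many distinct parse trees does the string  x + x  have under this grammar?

Parse trees for x + x:
  [Item [Item x] + [Item x]]

1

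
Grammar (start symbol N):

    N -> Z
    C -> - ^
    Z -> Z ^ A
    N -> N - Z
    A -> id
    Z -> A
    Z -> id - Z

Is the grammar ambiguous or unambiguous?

Witness: id - id

Derivation 1: N ⇒ Z ⇒ id - Z ⇒ id - A ⇒ id - id
Derivation 2: N ⇒ N - Z ⇒ Z - Z ⇒ A - Z ⇒ id - Z ⇒ id - A ⇒ id - id

Two distinct leftmost derivations for the same string.

Ambiguous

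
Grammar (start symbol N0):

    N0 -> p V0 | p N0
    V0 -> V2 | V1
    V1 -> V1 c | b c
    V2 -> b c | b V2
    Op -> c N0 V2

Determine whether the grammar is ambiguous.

Witness: p b c

Derivation 1: N0 ⇒ p V0 ⇒ p V2 ⇒ p b c
Derivation 2: N0 ⇒ p V0 ⇒ p V1 ⇒ p b c

Two distinct leftmost derivations for the same string.

Ambiguous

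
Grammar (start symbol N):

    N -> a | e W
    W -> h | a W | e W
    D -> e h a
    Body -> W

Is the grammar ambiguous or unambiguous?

Unambiguous

(D, Body are unreachable from N, so their rules don't affect L(N).) Each reachable nonterminal has at most one production per leading terminal, and all productions are right-linear; the derivation is determined token-by-token.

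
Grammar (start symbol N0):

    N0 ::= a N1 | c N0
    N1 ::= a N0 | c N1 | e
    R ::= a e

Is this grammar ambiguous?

Unambiguous

Only N0, N1 are reachable from N0; ignoring the rest: Each reachable nonterminal has at most one production per leading terminal, and all productions are right-linear; the derivation is determined token-by-token.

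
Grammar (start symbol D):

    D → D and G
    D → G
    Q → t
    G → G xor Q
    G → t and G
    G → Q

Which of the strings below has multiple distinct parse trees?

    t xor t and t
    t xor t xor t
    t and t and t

t xor t and t: 1 tree
t xor t xor t: 1 tree
t and t and t: 4 trees

t and t and t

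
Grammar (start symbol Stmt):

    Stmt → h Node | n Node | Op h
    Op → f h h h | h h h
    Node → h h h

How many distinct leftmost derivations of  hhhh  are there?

2

Parse trees for hhhh:
  [Stmt h [Node h h h]]
  [Stmt [Op h h h] h]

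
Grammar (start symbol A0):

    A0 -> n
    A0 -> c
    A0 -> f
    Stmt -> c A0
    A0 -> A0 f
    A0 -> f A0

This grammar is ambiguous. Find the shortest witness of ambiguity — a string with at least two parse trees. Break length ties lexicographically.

length 1: no string has ≥2 trees
length 2: f f has 2 parse trees

Two derivations of f f:
  A0 ⇒ A0 f ⇒ f f
  A0 ⇒ f A0 ⇒ f f

f f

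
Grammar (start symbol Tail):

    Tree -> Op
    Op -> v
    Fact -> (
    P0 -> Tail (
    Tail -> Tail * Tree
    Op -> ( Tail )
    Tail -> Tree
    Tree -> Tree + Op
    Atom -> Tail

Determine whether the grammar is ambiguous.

Only Tail, Tree, Op are reachable from Tail; ignoring the rest: This is a standard precedence ladder (Tail over Tree over Op), with each level left-recursive on its own operator ('*' at Tail, '+' at Tree). That structure is LR(1), hence unambiguous.

Unambiguous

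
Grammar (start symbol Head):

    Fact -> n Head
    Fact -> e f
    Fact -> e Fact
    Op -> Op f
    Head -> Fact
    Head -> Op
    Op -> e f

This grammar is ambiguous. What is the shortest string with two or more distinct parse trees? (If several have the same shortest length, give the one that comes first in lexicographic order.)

length 2: e f has 2 parse trees

Two derivations of e f:
  Head ⇒ Fact ⇒ e f
  Head ⇒ Op ⇒ e f

e f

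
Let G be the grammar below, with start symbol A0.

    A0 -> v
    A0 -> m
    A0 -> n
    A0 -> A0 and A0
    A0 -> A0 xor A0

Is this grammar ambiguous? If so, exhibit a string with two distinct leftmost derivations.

Ambiguous

Witness: m and m and m

Derivation 1: A0 ⇒ A0 and A0 ⇒ m and A0 ⇒ m and A0 and A0 ⇒ m and m and A0 ⇒ m and m and m
Derivation 2: A0 ⇒ A0 and A0 ⇒ A0 and A0 and A0 ⇒ m and A0 and A0 ⇒ m and m and A0 ⇒ m and m and m

Two distinct leftmost derivations for the same string.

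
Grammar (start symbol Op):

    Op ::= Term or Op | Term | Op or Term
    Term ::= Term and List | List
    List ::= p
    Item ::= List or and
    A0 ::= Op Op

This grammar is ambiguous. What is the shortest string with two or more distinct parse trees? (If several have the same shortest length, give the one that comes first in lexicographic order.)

p or p

length 1: no string has ≥2 trees
length 3: p or p has 2 parse trees

Two derivations of p or p:
  Op ⇒ Term or Op ⇒ List or Op ⇒ p or Op ⇒ p or Term ⇒ p or List ⇒ p or p
  Op ⇒ Op or Term ⇒ Term or Term ⇒ List or Term ⇒ p or Term ⇒ p or List ⇒ p or p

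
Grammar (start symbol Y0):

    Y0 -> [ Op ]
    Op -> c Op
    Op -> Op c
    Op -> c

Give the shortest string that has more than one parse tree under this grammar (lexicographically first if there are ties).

length 3: no string has ≥2 trees
length 4: [ c c ] has 2 parse trees

Two derivations of [ c c ]:
  Y0 ⇒ [ Op ] ⇒ [ c Op ] ⇒ [ c c ]
  Y0 ⇒ [ Op ] ⇒ [ Op c ] ⇒ [ c c ]

[ c c ]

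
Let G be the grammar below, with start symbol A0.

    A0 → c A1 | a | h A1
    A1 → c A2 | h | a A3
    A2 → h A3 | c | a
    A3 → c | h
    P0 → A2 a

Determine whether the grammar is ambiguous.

Unambiguous

Only A0, A1, A2, A3 are reachable from A0; ignoring the rest: Restricted to the reachable nonterminals, every rule has the form A → t or A → t B, and no two rules for the same A share a first terminal. The grammar encodes a DFA — one run per string.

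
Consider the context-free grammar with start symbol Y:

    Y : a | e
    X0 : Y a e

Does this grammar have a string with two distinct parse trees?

Only Y is reachable from Y; ignoring the rest: Restricted to the reachable nonterminals, every rule has the form A → t or A → t B, and no two rules for the same A share a first terminal. The grammar encodes a DFA — one run per string.

Unambiguous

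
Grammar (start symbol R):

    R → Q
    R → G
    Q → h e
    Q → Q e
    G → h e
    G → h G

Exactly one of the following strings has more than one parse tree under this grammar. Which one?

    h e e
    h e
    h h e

h e

h e e: 1 tree
h e: 2 trees
h h e: 1 tree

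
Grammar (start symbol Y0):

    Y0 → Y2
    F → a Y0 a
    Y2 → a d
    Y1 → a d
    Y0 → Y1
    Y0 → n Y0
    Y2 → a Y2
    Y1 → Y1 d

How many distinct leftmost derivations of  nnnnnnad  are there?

Parse trees for nnnnnnad:
  [Y0 n [Y0 n [Y0 n [Y0 n [Y0 n [Y0 n [Y0 [Y2 a d]]]]]]]]
  [Y0 n [Y0 n [Y0 n [Y0 n [Y0 n [Y0 n [Y0 [Y1 a d]]]]]]]]

2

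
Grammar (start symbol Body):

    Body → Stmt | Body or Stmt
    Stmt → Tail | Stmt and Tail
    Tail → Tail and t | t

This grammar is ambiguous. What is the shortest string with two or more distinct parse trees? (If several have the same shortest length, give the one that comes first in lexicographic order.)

t and t

length 1: no string has ≥2 trees
length 3: t and t has 2 parse trees

Two derivations of t and t:
  Body ⇒ Stmt ⇒ Tail ⇒ Tail and t ⇒ t and t
  Body ⇒ Stmt ⇒ Stmt and Tail ⇒ Tail and Tail ⇒ t and Tail ⇒ t and t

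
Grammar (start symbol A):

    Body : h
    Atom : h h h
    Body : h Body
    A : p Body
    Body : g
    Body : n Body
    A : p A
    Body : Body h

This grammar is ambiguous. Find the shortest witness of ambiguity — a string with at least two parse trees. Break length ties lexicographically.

length 2: no string has ≥2 trees
length 3: p h h has 2 parse trees

Two derivations of p h h:
  A ⇒ p Body ⇒ p h Body ⇒ p h h
  A ⇒ p Body ⇒ p Body h ⇒ p h h

p h h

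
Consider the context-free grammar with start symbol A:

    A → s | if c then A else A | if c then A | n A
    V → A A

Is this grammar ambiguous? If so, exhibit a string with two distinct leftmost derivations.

Witness: if c then if c then s else s

Derivation 1: A ⇒ if c then A else A ⇒ if c then if c then A else A ⇒ if c then if c then s else A ⇒ if c then if c then s else s
Derivation 2: A ⇒ if c then A ⇒ if c then if c then A else A ⇒ if c then if c then s else A ⇒ if c then if c then s else s

Two distinct leftmost derivations for the same string.

Ambiguous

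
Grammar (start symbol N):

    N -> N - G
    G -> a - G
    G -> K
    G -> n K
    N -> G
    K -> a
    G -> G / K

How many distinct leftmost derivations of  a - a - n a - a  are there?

Parse trees for a - a - n a - a:
  [N [N [N [G [K a]]] - [G a - [G n [K a]]]] - [G [K a]]]
  [N [N [N [N [G [K a]]] - [G [K a]]] - [G n [K a]]] - [G [K a]]]
  [N [N [N [G a - [G [K a]]]] - [G n [K a]]] - [G [K a]]]
  [N [N [G a - [G a - [G n [K a]]]]] - [G [K a]]]

4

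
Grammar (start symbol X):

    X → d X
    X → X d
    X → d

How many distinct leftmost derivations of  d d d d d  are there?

Parse trees for d d d d d (showing first 6 of 16):
  [X d [X d [X d [X d [X d]]]]]
  [X d [X d [X d [X [X d] d]]]]
  [X d [X d [X [X d [X d]] d]]]
  [X d [X d [X [X [X d] d] d]]]
  [X d [X [X d [X d [X d]]] d]]
  [X d [X [X d [X [X d] d]] d]]

16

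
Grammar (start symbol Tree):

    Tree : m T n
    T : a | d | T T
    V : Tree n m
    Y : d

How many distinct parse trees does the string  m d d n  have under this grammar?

1

Parse trees for m d d n:
  [Tree m [T [T d] [T d]] n]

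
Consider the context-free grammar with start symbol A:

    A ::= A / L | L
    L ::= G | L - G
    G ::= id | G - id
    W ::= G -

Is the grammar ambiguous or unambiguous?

Ambiguous

Witness: id - id

Derivation 1: A ⇒ L ⇒ G ⇒ G - id ⇒ id - id
Derivation 2: A ⇒ L ⇒ L - G ⇒ G - G ⇒ id - G ⇒ id - id

Two distinct leftmost derivations for the same string.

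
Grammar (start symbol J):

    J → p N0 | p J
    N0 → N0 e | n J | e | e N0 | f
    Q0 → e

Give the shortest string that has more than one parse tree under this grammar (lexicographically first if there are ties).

length 2: no string has ≥2 trees
length 3: p e e has 2 parse trees

Two derivations of p e e:
  J ⇒ p N0 ⇒ p N0 e ⇒ p e e
  J ⇒ p N0 ⇒ p e N0 ⇒ p e e

p e e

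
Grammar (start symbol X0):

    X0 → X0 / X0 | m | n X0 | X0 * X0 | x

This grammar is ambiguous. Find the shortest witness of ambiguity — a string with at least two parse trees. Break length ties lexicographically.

n m * m

length 1: no string has ≥2 trees
length 2: no string has ≥2 trees
length 3: no string has ≥2 trees
length 4: n m * m has 2 parse trees

Two derivations of n m * m:
  X0 ⇒ n X0 ⇒ n X0 * X0 ⇒ n m * X0 ⇒ n m * m
  X0 ⇒ X0 * X0 ⇒ n X0 * X0 ⇒ n m * X0 ⇒ n m * m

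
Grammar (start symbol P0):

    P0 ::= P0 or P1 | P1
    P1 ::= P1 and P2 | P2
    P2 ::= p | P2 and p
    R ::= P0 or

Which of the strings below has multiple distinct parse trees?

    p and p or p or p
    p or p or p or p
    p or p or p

p and p or p or p

p and p or p or p: 2 trees
p or p or p or p: 1 tree
p or p or p: 1 tree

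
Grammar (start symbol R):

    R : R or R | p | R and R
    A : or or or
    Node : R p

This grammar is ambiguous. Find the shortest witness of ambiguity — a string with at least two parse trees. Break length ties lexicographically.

p and p and p

length 1: no string has ≥2 trees
length 3: no string has ≥2 trees
length 5: p and p and p has 2 parse trees

Two derivations of p and p and p:
  R ⇒ R and R ⇒ p and R ⇒ p and R and R ⇒ p and p and R ⇒ p and p and p
  R ⇒ R and R ⇒ R and R and R ⇒ p and R and R ⇒ p and p and R ⇒ p and p and p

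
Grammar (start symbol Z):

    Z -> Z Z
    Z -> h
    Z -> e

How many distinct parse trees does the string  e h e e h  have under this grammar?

14

Parse trees for e h e e h (showing first 6 of 14):
  [Z [Z e] [Z [Z h] [Z [Z e] [Z [Z e] [Z h]]]]]
  [Z [Z e] [Z [Z h] [Z [Z [Z e] [Z e]] [Z h]]]]
  [Z [Z e] [Z [Z [Z h] [Z e]] [Z [Z e] [Z h]]]]
  [Z [Z e] [Z [Z [Z h] [Z [Z e] [Z e]]] [Z h]]]
  [Z [Z e] [Z [Z [Z [Z h] [Z e]] [Z e]] [Z h]]]
  [Z [Z [Z e] [Z h]] [Z [Z e] [Z [Z e] [Z h]]]]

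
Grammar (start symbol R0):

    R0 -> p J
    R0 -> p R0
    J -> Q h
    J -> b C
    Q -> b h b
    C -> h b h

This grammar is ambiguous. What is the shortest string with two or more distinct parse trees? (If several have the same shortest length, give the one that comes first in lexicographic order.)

length 5: p b h b h has 2 parse trees

Two derivations of p b h b h:
  R0 ⇒ p J ⇒ p Q h ⇒ p b h b h
  R0 ⇒ p J ⇒ p b C ⇒ p b h b h

p b h b h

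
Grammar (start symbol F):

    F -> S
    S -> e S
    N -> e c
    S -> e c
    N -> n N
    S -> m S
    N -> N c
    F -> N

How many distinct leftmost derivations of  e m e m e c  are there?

Parse trees for e m e m e c:
  [F [S e [S m [S e [S m [S e c]]]]]]

1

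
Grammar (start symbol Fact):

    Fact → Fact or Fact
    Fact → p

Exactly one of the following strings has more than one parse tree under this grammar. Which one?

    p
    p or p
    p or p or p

p: 1 tree
p or p: 1 tree
p or p or p: 2 trees

p or p or p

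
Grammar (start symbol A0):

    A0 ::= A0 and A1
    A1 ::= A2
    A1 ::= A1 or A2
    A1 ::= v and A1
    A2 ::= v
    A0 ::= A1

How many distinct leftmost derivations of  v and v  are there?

Parse trees for v and v:
  [A0 [A0 [A1 [A2 v]]] and [A1 [A2 v]]]
  [A0 [A1 v and [A1 [A2 v]]]]

2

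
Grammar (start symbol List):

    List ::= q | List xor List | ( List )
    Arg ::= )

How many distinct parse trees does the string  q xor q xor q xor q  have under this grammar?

5

Parse trees for q xor q xor q xor q:
  [List [List q] xor [List [List q] xor [List [List q] xor [List q]]]]
  [List [List q] xor [List [List [List q] xor [List q]] xor [List q]]]
  [List [List [List q] xor [List q]] xor [List [List q] xor [List q]]]
  [List [List [List q] xor [List [List q] xor [List q]]] xor [List q]]
  [List [List [List [List q] xor [List q]] xor [List q]] xor [List q]]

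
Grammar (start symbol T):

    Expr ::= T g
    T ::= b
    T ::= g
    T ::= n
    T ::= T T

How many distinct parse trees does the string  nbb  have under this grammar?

Parse trees for nbb:
  [T [T n] [T [T b] [T b]]]
  [T [T [T n] [T b]] [T b]]

2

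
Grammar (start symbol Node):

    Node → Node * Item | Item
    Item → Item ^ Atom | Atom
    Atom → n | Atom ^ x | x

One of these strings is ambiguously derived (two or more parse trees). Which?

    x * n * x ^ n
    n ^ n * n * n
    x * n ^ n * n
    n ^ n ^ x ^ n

n ^ n ^ x ^ n

x * n * x ^ n: 1 tree
n ^ n * n * n: 1 tree
x * n ^ n * n: 1 tree
n ^ n ^ x ^ n: 2 trees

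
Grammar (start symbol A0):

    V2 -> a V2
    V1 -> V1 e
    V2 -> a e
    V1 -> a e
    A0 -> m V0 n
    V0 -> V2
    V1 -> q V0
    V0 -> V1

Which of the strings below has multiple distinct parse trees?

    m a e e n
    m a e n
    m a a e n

m a e n

m a e e n: 1 tree
m a e n: 2 trees
m a a e n: 1 tree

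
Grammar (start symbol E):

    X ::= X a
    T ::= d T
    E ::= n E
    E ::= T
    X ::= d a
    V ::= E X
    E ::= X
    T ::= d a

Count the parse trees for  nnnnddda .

1

Parse trees for nnnnddda:
  [E n [E n [E n [E n [E [T d [T d [T d a]]]]]]]]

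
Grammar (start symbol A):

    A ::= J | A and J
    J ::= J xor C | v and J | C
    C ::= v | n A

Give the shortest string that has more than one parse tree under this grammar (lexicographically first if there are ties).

length 1: no string has ≥2 trees
length 2: no string has ≥2 trees
length 3: v and v has 2 parse trees

Two derivations of v and v:
  A ⇒ J ⇒ v and J ⇒ v and C ⇒ v and v
  A ⇒ A and J ⇒ J and J ⇒ C and J ⇒ v and J ⇒ v and C ⇒ v and v

v and v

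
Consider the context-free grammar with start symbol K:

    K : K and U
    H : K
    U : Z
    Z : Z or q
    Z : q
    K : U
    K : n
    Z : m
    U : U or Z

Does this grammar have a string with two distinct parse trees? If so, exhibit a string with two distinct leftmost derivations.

Ambiguous

Witness: m or q

Derivation 1: K ⇒ U ⇒ Z ⇒ Z or q ⇒ m or q
Derivation 2: K ⇒ U ⇒ U or Z ⇒ Z or Z ⇒ m or Z ⇒ m or q

Two distinct leftmost derivations for the same string.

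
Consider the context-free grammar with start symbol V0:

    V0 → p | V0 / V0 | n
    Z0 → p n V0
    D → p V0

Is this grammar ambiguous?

Witness: n / n / n

Derivation 1: V0 ⇒ V0 / V0 ⇒ V0 / V0 / V0 ⇒ n / V0 / V0 ⇒ n / n / V0 ⇒ n / n / n
Derivation 2: V0 ⇒ V0 / V0 ⇒ n / V0 ⇒ n / V0 / V0 ⇒ n / n / V0 ⇒ n / n / n

Two distinct leftmost derivations for the same string.

Ambiguous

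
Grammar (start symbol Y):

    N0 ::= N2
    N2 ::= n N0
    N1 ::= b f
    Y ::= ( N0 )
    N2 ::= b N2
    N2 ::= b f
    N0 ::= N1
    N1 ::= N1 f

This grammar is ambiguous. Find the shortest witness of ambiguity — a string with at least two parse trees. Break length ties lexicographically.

length 4: ( b f ) has 2 parse trees

Two derivations of ( b f ):
  Y ⇒ ( N0 ) ⇒ ( N2 ) ⇒ ( b f )
  Y ⇒ ( N0 ) ⇒ ( N1 ) ⇒ ( b f )

( b f )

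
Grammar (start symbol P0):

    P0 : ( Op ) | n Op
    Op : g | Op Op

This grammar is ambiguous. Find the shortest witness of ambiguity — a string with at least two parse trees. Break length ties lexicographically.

length 2: no string has ≥2 trees
length 3: no string has ≥2 trees
length 4: n g g g has 2 parse trees

Two derivations of n g g g:
  P0 ⇒ n Op ⇒ n Op Op ⇒ n g Op ⇒ n g Op Op ⇒ n g g Op ⇒ n g g g
  P0 ⇒ n Op ⇒ n Op Op ⇒ n Op Op Op ⇒ n g Op Op ⇒ n g g Op ⇒ n g g g

n g g g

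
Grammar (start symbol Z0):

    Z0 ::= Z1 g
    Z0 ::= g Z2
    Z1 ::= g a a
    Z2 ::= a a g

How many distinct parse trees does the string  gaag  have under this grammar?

2

Parse trees for gaag:
  [Z0 [Z1 g a a] g]
  [Z0 g [Z2 a a g]]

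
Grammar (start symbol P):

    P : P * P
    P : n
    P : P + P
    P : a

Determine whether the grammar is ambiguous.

Ambiguous

Witness: a * a * a

Derivation 1: P ⇒ P * P ⇒ P * P * P ⇒ a * P * P ⇒ a * a * P ⇒ a * a * a
Derivation 2: P ⇒ P * P ⇒ a * P ⇒ a * P * P ⇒ a * a * P ⇒ a * a * a

Two distinct leftmost derivations for the same string.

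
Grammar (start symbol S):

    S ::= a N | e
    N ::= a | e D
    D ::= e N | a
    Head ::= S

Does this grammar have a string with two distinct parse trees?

(Head is unreachable from S, so its rules don't affect L(S).) The reachable rules are right-linear with at most one rule per (nonterminal, next-terminal) pair. Each input token forces the next rule, so parsing is deterministic.

Unambiguous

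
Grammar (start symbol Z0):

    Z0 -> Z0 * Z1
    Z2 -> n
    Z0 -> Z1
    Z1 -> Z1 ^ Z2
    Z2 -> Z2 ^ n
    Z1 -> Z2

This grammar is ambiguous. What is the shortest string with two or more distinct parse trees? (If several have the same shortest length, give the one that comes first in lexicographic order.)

n ^ n

length 1: no string has ≥2 trees
length 3: n ^ n has 2 parse trees

Two derivations of n ^ n:
  Z0 ⇒ Z1 ⇒ Z1 ^ Z2 ⇒ Z2 ^ Z2 ⇒ n ^ Z2 ⇒ n ^ n
  Z0 ⇒ Z1 ⇒ Z2 ⇒ Z2 ^ n ⇒ n ^ n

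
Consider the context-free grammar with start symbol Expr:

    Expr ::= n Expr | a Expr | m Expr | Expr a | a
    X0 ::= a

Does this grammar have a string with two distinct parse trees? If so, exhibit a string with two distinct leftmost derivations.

Witness: a a

Derivation 1: Expr ⇒ a Expr ⇒ a a
Derivation 2: Expr ⇒ Expr a ⇒ a a

Two distinct leftmost derivations for the same string.

Ambiguous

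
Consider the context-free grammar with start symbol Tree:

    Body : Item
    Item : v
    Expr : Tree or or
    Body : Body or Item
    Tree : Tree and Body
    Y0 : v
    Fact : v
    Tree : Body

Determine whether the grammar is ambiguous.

Only Tree, Body, Item are reachable from Tree; ignoring the rest: The grammar is stratified — Tree handles 'and' (left-recursive), Body handles 'or', Item atoms. Each operator has a fixed associativity and precedence level, so every string has one parse.

Unambiguous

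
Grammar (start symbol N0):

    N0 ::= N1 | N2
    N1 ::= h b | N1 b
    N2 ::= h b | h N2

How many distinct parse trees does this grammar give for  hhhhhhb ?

Parse trees for hhhhhhb:
  [N0 [N2 h [N2 h [N2 h [N2 h [N2 h [N2 h b]]]]]]]

1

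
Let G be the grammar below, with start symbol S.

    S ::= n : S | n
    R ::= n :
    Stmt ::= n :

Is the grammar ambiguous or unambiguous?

Unambiguous

Only S is reachable from S; ignoring the rest: The reachable grammar is A → atom sep A | atom. Each atom is followed by either the separator (recurse) or end-of-string (stop) — no choice point.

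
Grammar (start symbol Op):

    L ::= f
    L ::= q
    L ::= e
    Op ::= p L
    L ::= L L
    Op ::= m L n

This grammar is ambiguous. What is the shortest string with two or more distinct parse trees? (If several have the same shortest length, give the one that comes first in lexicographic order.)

p e e e

length 2: no string has ≥2 trees
length 3: no string has ≥2 trees
length 4: p e e e has 2 parse trees

Two derivations of p e e e:
  Op ⇒ p L ⇒ p L L ⇒ p e L ⇒ p e L L ⇒ p e e L ⇒ p e e e
  Op ⇒ p L ⇒ p L L ⇒ p L L L ⇒ p e L L ⇒ p e e L ⇒ p e e e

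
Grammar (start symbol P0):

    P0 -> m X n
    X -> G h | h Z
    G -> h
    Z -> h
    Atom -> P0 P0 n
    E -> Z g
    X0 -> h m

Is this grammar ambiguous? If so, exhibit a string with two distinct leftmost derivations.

Witness: m h h n

Derivation 1: P0 ⇒ m X n ⇒ m G h n ⇒ m h h n
Derivation 2: P0 ⇒ m X n ⇒ m h Z n ⇒ m h h n

Two distinct leftmost derivations for the same string.

Ambiguous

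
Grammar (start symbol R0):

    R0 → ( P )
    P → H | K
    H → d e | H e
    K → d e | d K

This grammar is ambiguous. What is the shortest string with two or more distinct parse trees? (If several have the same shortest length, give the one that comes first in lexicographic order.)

( d e )

length 4: ( d e ) has 2 parse trees

Two derivations of ( d e ):
  R0 ⇒ ( P ) ⇒ ( H ) ⇒ ( d e )
  R0 ⇒ ( P ) ⇒ ( K ) ⇒ ( d e )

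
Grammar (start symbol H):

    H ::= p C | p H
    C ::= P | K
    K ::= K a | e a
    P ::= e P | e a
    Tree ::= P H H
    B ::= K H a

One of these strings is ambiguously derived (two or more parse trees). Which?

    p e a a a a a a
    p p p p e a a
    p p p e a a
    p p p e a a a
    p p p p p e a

p e a a a a a a: 1 tree
p p p p e a a: 1 tree
p p p e a a: 1 tree
p p p e a a a: 1 tree
p p p p p e a: 2 trees

p p p p p e a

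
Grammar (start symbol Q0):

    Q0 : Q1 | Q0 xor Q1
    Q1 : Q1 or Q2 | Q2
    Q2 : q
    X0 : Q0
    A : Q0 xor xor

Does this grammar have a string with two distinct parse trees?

Unambiguous

(X0, A are unreachable from Q0, so their rules don't affect L(Q0).) This is a standard precedence ladder (Q0 over Q1 over Q2), with each level left-recursive on its own operator ('xor' at Q0, 'or' at Q1). That structure is LR(1), hence unambiguous.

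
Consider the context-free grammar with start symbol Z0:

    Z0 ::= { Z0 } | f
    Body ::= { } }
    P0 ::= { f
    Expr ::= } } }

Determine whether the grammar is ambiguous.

Unambiguous

Only Z0 is reachable from Z0; ignoring the rest: Each string is a nest of matched brackets around a single atom. An opening bracket forces the recursive rule; an atom forces the base rule.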